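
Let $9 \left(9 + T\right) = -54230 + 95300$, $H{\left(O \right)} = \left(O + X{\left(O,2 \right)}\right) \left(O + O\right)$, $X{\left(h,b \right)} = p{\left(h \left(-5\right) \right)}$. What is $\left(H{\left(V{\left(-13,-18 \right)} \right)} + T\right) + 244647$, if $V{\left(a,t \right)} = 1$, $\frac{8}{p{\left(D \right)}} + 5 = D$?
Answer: $\frac{3738026}{15} \approx 2.492 \cdot 10^{5}$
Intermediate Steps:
$p{\left(D \right)} = \frac{8}{-5 + D}$
$X{\left(h,b \right)} = \frac{8}{-5 - 5 h}$ ($X{\left(h,b \right)} = \frac{8}{-5 + h \left(-5\right)} = \frac{8}{-5 - 5 h}$)
$H{\left(O \right)} = 2 O \left(O - \frac{8}{5 + 5 O}\right)$ ($H{\left(O \right)} = \left(O - \frac{8}{5 + 5 O}\right) \left(O + O\right) = \left(O - \frac{8}{5 + 5 O}\right) 2 O = 2 O \left(O - \frac{8}{5 + 5 O}\right)$)
$T = \frac{13663}{3}$ ($T = -9 + \frac{-54230 + 95300}{9} = -9 + \frac{1}{9} \cdot 41070 = -9 + \frac{13690}{3} = \frac{13663}{3} \approx 4554.3$)
$\left(H{\left(V{\left(-13,-18 \right)} \right)} + T\right) + 244647 = \left(\frac{2}{5} \cdot 1 \frac{1}{1 + 1} \left(-8 + 5 \cdot 1 \left(1 + 1\right)\right) + \frac{13663}{3}\right) + 244647 = \left(\frac{2}{5} \cdot 1 \cdot \frac{1}{2} \left(-8 + 5 \cdot 1 \cdot 2\right) + \frac{13663}{3}\right) + 244647 = \left(\frac{2}{5} \cdot 1 \cdot \frac{1}{2} \left(-8 + 10\right) + \frac{13663}{3}\right) + 244647 = \left(\frac{2}{5} \cdot 1 \cdot \frac{1}{2} \cdot 2 + \frac{13663}{3}\right) + 244647 = \left(\frac{2}{5} + \frac{13663}{3}\right) + 244647 = \frac{68321}{15} + 244647 = \frac{3738026}{15}$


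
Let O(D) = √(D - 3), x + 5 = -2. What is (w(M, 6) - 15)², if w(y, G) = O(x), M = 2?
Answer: (15 - I*√10)² ≈ 215.0 - 94.868*I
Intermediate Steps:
x = -7 (x = -5 - 2 = -7)
O(D) = √(-3 + D)
w(y, G) = I*√10 (w(y, G) = √(-3 - 7) = √(-10) = I*√10)
(w(M, 6) - 15)² = (I*√10 - 15)² = (-15 + I*√10)²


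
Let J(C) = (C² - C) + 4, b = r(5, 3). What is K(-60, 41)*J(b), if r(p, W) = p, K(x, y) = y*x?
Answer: -59040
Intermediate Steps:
K(x, y) = x*y
b = 5
J(C) = 4 + C² - C
K(-60, 41)*J(b) = (-60*41)*(4 + 5² - 1*5) = -2460*(4 + 25 - 5) = -2460*24 = -59040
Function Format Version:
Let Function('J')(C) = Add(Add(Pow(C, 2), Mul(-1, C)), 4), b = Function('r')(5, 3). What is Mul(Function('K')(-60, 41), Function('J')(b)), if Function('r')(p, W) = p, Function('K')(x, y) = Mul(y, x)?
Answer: -59040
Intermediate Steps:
Function('K')(x, y) = Mul(x, y)
b = 5
Function('J')(C) = Add(4, Pow(C, 2), Mul(-1, C))
Mul(Function('K')(-60, 41), Function('J')(b)) = Mul(Mul(-60, 41), Add(4, Pow(5, 2), Mul(-1, 5))) = Mul(-2460, Add(4, 25, -5)) = Mul(-2460, 24) = -59040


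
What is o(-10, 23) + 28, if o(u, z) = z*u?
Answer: -202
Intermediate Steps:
o(u, z) = u*z
o(-10, 23) + 28 = -10*23 + 28 = -230 + 28 = -202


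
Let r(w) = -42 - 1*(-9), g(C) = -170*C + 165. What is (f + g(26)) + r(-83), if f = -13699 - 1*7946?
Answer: -25933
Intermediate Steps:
f = -21645 (f = -13699 - 7946 = -21645)
g(C) = 165 - 170*C
r(w) = -33 (r(w) = -42 + 9 = -33)
(f + g(26)) + r(-83) = (-21645 + (165 - 170*26)) - 33 = (-21645 + (165 - 4420)) - 33 = (-21645 - 4255) - 33 = -25900 - 33 = -25933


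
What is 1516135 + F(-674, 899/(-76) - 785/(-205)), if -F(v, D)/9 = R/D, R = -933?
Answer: 12588844031/8309 ≈ 1.5151e+6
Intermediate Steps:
F(v, D) = 8397/D (F(v, D) = -(-8397)/D = 8397/D)
1516135 + F(-674, 899/(-76) - 785/(-205)) = 1516135 + 8397/(899/(-76) - 785/(-205)) = 1516135 + 8397/(899*(-1/76) - 785*(-1/205)) = 1516135 + 8397/(-899/76 + 157/41) = 1516135 + 8397/(-24927/3116) = 1516135 + 8397*(-3116/24927) = 1516135 - 8721684/8309 = 12588844031/8309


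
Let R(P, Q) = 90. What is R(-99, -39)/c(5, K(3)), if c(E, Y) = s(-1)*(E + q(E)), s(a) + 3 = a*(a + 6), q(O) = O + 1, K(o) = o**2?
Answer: -45/44 ≈ -1.0227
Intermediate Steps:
q(O) = 1 + O
s(a) = -3 + a*(6 + a) (s(a) = -3 + a*(a + 6) = -3 + a*(6 + a))
c(E, Y) = -8 - 16*E (c(E, Y) = (-3 + (-1)**2 + 6*(-1))*(E + (1 + E)) = (-3 + 1 - 6)*(1 + 2*E) = -8*(1 + 2*E) = -8 - 16*E)
R(-99, -39)/c(5, K(3)) = 90/(-8 - 16*5) = 90/(-8 - 80) = 90/(-88) = 90*(-1/88) = -45/44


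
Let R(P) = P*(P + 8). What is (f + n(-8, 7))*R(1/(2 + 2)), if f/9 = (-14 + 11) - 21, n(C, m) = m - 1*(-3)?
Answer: -3399/8 ≈ -424.88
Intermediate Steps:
n(C, m) = 3 + m (n(C, m) = m + 3 = 3 + m)
R(P) = P*(8 + P)
f = -216 (f = 9*((-14 + 11) - 21) = 9*(-3 - 21) = 9*(-24) = -216)
(f + n(-8, 7))*R(1/(2 + 2)) = (-216 + (3 + 7))*((8 + 1/(2 + 2))/(2 + 2)) = (-216 + 10)*((8 + 1/4)/4) = -103*(8 + ¼)/2 = -103*33/(2*4) = -206*33/16 = -3399/8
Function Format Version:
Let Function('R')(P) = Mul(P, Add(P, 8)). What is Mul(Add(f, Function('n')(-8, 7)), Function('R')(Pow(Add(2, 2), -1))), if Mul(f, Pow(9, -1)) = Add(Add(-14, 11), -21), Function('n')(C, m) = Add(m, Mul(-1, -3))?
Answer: Rational(-3399, 8) ≈ -424.88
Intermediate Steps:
Function('n')(C, m) = Add(3, m) (Function('n')(C, m) = Add(m, 3) = Add(3, m))
Function('R')(P) = Mul(P, Add(8, P))
f = -216 (f = Mul(9, Add(Add(-14, 11), -21)) = Mul(9, Add(-3, -21)) = Mul(9, -24) = -216)
Mul(Add(f, Function('n')(-8, 7)), Function('R')(Pow(Add(2, 2), -1))) = Mul(Add(-216, Add(3, 7)), Mul(Pow(Add(2, 2), -1), Add(8, Pow(Add(2, 2), -1)))) = Mul(Add(-216, 10), Mul(Pow(4, -1), Add(8, Pow(4, -1)))) = Mul(-206, Mul(Rational(1, 4), Add(8, Rational(1, 4)))) = Mul(-206, Mul(Rational(1, 4), Rational(33, 4))) = Mul(-206, Rational(33, 16)) = Rational(-3399, 8)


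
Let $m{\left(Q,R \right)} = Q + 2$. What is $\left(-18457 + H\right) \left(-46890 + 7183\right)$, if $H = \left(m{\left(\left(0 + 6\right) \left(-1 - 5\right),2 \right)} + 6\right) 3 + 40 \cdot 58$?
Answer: $644087247$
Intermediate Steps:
$m{\left(Q,R \right)} = 2 + Q$
$H = 2236$ ($H = \left(\left(2 + \left(0 + 6\right) \left(-1 - 5\right)\right) + 6\right) 3 + 40 \cdot 58 = \left(\left(2 + 6 \left(-6\right)\right) + 6\right) 3 + 2320 = \left(\left(2 - 36\right) + 6\right) 3 + 2320 = \left(-34 + 6\right) 3 + 2320 = \left(-28\right) 3 + 2320 = -84 + 2320 = 2236$)
$\left(-18457 + H\right) \left(-46890 + 7183\right) = \left(-18457 + 2236\right) \left(-46890 + 7183\right) = \left(-16221\right) \left(-39707\right) = 644087247$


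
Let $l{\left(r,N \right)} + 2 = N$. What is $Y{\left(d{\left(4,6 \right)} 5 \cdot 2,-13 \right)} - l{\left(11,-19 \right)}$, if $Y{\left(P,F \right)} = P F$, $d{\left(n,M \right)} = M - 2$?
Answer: $-499$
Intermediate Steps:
$d{\left(n,M \right)} = -2 + M$
$l{\left(r,N \right)} = -2 + N$
$Y{\left(P,F \right)} = F P$
$Y{\left(d{\left(4,6 \right)} 5 \cdot 2,-13 \right)} - l{\left(11,-19 \right)} = - 13 \left(-2 + 6\right) 5 \cdot 2 - \left(-2 - 19\right) = - 13 \cdot 4 \cdot 5 \cdot 2 - -21 = - 13 \cdot 20 \cdot 2 + 21 = \left(-13\right) 40 + 21 = -520 + 21 = -499$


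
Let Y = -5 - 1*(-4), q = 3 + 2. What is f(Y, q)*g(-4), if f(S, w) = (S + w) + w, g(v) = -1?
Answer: -9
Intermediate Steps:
q = 5
Y = -1 (Y = -5 + 4 = -1)
f(S, w) = S + 2*w
f(Y, q)*g(-4) = (-1 + 2*5)*(-1) = (-1 + 10)*(-1) = 9*(-1) = -9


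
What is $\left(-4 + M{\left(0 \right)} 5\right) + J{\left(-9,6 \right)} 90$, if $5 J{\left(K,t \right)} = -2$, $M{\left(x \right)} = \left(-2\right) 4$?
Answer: $-80$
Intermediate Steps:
$M{\left(x \right)} = -8$
$J{\left(K,t \right)} = - \frac{2}{5}$ ($J{\left(K,t \right)} = \frac{1}{5} \left(-2\right) = - \frac{2}{5}$)
$\left(-4 + M{\left(0 \right)} 5\right) + J{\left(-9,6 \right)} 90 = \left(-4 - 40\right) - 36 = -44 - 36 = -80$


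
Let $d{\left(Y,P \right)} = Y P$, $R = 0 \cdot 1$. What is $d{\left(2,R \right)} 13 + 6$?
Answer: $6$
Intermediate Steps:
$R = 0$
$d{\left(Y,P \right)} = P Y$
$d{\left(2,R \right)} 13 + 6 = 0 \cdot 2 \cdot 13 + 6 = 0 \cdot 13 + 6 = 0 + 6 = 6$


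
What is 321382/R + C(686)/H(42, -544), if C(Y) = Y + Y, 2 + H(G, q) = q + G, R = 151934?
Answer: -829945/1367406 ≈ -0.60695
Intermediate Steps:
H(G, q) = -2 + G + q (H(G, q) = -2 + (q + G) = -2 + (G + q) = -2 + G + q)
C(Y) = 2*Y
321382/R + C(686)/H(42, -544) = 321382/151934 + (2*686)/(-2 + 42 - 544) = 321382*(1/151934) + 1372/(-504) = 160691/75967 + 1372*(-1/504) = 160691/75967 - 49/18 = -829945/1367406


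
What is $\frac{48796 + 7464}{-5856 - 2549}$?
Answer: $- \frac{11252}{1681} \approx -6.6936$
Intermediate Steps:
$\frac{48796 + 7464}{-5856 - 2549} = \frac{56260}{-8405} = 56260 \left(- \frac{1}{8405}\right) = - \frac{11252}{1681}$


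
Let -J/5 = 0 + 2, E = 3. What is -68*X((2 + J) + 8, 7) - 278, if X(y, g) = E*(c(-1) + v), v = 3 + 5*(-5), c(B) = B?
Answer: 4414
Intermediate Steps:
J = -10 (J = -5*(0 + 2) = -5*2 = -10)
v = -22 (v = 3 - 25 = -22)
X(y, g) = -69 (X(y, g) = 3*(-1 - 22) = 3*(-23) = -69)
-68*X((2 + J) + 8, 7) - 278 = -68*(-69) - 278 = 4692 - 278 = 4414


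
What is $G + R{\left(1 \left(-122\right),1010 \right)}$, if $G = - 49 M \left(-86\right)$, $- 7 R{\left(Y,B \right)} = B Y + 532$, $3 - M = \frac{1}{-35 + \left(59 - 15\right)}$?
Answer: $\frac{1871140}{63} \approx 29701.0$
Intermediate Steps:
$M = \frac{26}{9}$ ($M = 3 - \frac{1}{-35 + \left(59 - 15\right)} = 3 - \frac{1}{-35 + 44} = 3 - \frac{1}{9} = \frac{26}{9} \approx 2.8889$)
$R{\left(Y,B \right)} = -76 - \frac{B Y}{7}$ ($R{\left(Y,B \right)} = - \frac{B Y + 532}{7} = - \frac{532 + B Y}{7} = -76 - \frac{B Y}{7}$)
$G = \frac{109564}{9}$ ($G = \left(-49\right) \frac{26}{9} \left(-86\right) = \left(- \frac{1274}{9}\right) \left(-86\right) = \frac{109564}{9} \approx 12174.0$)
$G + R{\left(1 \left(-122\right),1010 \right)} = \frac{109564}{9} - \left(76 + \frac{1010 \cdot 1 \left(-122\right)}{7}\right) = \frac{109564}{9} - \left(76 + \frac{1010}{7} \left(-122\right)\right) = \frac{109564}{9} + \left(-76 + \frac{123220}{7}\right) = \frac{109564}{9} + \frac{122688}{7} = \frac{1871140}{63}$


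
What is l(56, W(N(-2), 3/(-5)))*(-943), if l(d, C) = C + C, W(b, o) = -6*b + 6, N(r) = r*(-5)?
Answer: 101844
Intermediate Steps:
N(r) = -5*r
W(b, o) = 6 - 6*b
l(d, C) = 2*C
l(56, W(N(-2), 3/(-5)))*(-943) = (2*(6 - (-30)*(-2)))*(-943) = (2*(6 - 6*10))*(-943) = (2*(6 - 60))*(-943) = (2*(-54))*(-943) = -108*(-943) = 101844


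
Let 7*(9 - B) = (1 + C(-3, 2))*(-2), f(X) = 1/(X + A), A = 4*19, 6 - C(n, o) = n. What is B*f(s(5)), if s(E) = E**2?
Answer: 83/707 ≈ 0.11740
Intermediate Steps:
C(n, o) = 6 - n
A = 76
f(X) = 1/(76 + X) (f(X) = 1/(X + 76) = 1/(76 + X))
B = 83/7 (B = 9 - (1 + (6 - 1*(-3)))*(-2)/7 = 9 - (1 + (6 + 3))*(-2)/7 = 9 - (1 + 9)*(-2)/7 = 9 - 10*(-2)/7 = 9 - 1/7*(-20) = 9 + 20/7 = 83/7 ≈ 11.857)
B*f(s(5)) = 83/(7*(76 + 5**2)) = 83/(7*(76 + 25)) = (83/7)/101 = (83/7)*(1/101) = 83/707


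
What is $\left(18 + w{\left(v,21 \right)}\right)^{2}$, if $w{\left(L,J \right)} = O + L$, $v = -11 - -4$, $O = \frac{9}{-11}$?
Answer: $\frac{12544}{121} \approx 103.67$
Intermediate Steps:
$O = - \frac{9}{11}$ ($O = 9 \left(- \frac{1}{11}\right) = - \frac{9}{11} \approx -0.81818$)
$v = -7$ ($v = -11 + 4 = -7$)
$w{\left(L,J \right)} = - \frac{9}{11} + L$
$\left(18 + w{\left(v,21 \right)}\right)^{2} = \left(18 - \frac{86}{11}\right)^{2} = \left(\frac{112}{11}\right)^{2} = \frac{12544}{121}$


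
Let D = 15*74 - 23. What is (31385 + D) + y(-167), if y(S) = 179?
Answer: 32651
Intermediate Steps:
D = 1087 (D = 1110 - 23 = 1087)
(31385 + D) + y(-167) = (31385 + 1087) + 179 = 32472 + 179 = 32651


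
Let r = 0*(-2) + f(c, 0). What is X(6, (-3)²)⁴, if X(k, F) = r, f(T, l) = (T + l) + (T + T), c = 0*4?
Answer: 0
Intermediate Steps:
c = 0
f(T, l) = l + 3*T (f(T, l) = (T + l) + 2*T = l + 3*T)
r = 0 (r = 0*(-2) + (0 + 3*0) = 0 + (0 + 0) = 0 + 0 = 0)
X(k, F) = 0
X(6, (-3)²)⁴ = 0⁴ = 0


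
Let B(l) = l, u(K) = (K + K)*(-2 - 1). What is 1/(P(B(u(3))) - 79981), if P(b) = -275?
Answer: -1/80256 ≈ -1.2460e-5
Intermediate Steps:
u(K) = -6*K (u(K) = (2*K)*(-3) = -6*K)
1/(P(B(u(3))) - 79981) = 1/(-275 - 79981) = 1/(-80256) = -1/80256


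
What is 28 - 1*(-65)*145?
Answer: 9453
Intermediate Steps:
28 - 1*(-65)*145 = 28 + 65*145 = 28 + 9425 = 9453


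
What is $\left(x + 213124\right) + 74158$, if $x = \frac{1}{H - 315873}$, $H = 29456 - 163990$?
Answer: $\frac{129393823773}{450407} \approx 2.8728 \cdot 10^{5}$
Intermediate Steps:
$H = -134534$
$x = - \frac{1}{450407}$ ($x = \frac{1}{-134534 - 315873} = \frac{1}{-450407} = - \frac{1}{450407} \approx -2.2202 \cdot 10^{-6}$)
$\left(x + 213124\right) + 74158 = \left(- \frac{1}{450407} + 213124\right) + 74158 = \frac{95992541467}{450407} + 74158 = \frac{129393823773}{450407}$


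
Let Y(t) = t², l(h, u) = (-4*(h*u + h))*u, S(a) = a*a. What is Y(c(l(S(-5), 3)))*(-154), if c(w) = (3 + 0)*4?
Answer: -22176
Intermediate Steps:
S(a) = a²
l(h, u) = u*(-4*h - 4*h*u) (l(h, u) = (-4*(h + h*u))*u = (-4*h - 4*h*u)*u = u*(-4*h - 4*h*u))
c(w) = 12 (c(w) = 3*4 = 12)
Y(c(l(S(-5), 3)))*(-154) = 12²*(-154) = 144*(-154) = -22176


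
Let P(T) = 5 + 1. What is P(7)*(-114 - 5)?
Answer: -714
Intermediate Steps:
P(T) = 6
P(7)*(-114 - 5) = 6*(-114 - 5) = 6*(-119) = -714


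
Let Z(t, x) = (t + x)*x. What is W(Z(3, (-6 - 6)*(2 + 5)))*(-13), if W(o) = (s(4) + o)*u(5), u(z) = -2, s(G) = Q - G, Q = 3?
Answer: 176878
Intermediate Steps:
s(G) = 3 - G
Z(t, x) = x*(t + x)
W(o) = 2 - 2*o (W(o) = ((3 - 1*4) + o)*(-2) = ((3 - 4) + o)*(-2) = (-1 + o)*(-2) = 2 - 2*o)
W(Z(3, (-6 - 6)*(2 + 5)))*(-13) = (2 - 2*(-6 - 6)*(2 + 5)*(3 + (-6 - 6)*(2 + 5)))*(-13) = (2 - 2*(-12*7)*(3 - 12*7))*(-13) = (2 - (-168)*(3 - 84))*(-13) = (2 - (-168)*(-81))*(-13) = (2 - 2*6804)*(-13) = (2 - 13608)*(-13) = -13606*(-13) = 176878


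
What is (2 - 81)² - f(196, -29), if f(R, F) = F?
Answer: 6270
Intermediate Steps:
(2 - 81)² - f(196, -29) = (2 - 81)² - 1*(-29) = (-79)² + 29 = 6241 + 29 = 6270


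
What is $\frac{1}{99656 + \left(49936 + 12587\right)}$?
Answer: $\frac{1}{162179} \approx 6.166 \cdot 10^{-6}$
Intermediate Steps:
$\frac{1}{99656 + \left(49936 + 12587\right)} = \frac{1}{99656 + 62523} = \frac{1}{162179}$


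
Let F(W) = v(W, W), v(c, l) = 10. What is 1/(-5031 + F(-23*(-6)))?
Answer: -1/5021 ≈ -0.00019916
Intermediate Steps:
F(W) = 10
1/(-5031 + F(-23*(-6))) = 1/(-5031 + 10) = 1/(-5021) = -1/5021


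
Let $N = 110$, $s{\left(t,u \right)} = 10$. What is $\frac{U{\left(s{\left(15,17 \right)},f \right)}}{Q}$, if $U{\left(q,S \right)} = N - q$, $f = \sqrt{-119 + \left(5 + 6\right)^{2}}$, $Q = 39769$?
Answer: $\frac{100}{39769} \approx 0.0025145$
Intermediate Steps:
$f = \sqrt{2}$ ($f = \sqrt{-119 + 11^{2}} = \sqrt{-119 + 121} = \sqrt{2} \approx 1.4142$)
$U{\left(q,S \right)} = 110 - q$
$\frac{U{\left(s{\left(15,17 \right)},f \right)}}{Q} = \frac{110 - 10}{39769} = \left(110 - 10\right) \frac{1}{39769} = 100 \cdot \frac{1}{39769} = \frac{100}{39769}$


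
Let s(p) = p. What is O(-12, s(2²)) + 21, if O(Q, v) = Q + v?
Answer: 13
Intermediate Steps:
O(-12, s(2²)) + 21 = (-12 + 2²) + 21 = (-12 + 4) + 21 = -8 + 21 = 13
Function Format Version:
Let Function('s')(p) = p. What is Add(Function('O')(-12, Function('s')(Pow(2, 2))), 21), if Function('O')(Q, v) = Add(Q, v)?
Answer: 13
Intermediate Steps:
Add(Function('O')(-12, Function('s')(Pow(2, 2))), 21) = Add(Add(-12, Pow(2, 2)), 21) = Add(Add(-12, 4), 21) = Add(-8, 21) = 13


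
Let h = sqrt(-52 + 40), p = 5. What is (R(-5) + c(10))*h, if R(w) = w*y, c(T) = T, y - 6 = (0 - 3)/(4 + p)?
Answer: -110*I*sqrt(3)/3 ≈ -63.509*I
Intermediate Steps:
y = 17/3 (y = 6 + (0 - 3)/(4 + 5) = 6 - 3/9 = 6 - 3*1/9 = 6 - 1/3 = 17/3 ≈ 5.6667)
h = 2*I*sqrt(3) (h = sqrt(-12) = 2*I*sqrt(3) ≈ 3.4641*I)
R(w) = 17*w/3 (R(w) = w*(17/3) = 17*w/3)
(R(-5) + c(10))*h = ((17/3)*(-5) + 10)*(2*I*sqrt(3)) = (-85/3 + 10)*(2*I*sqrt(3)) = -110*I*sqrt(3)/3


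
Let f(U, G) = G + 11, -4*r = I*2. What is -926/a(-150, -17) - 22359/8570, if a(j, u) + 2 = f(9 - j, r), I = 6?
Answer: -4034987/25710 ≈ -156.94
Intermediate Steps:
r = -3 (r = -3*2/2 = -1/4*12 = -3)
f(U, G) = 11 + G
a(j, u) = 6 (a(j, u) = -2 + (11 - 3) = -2 + 8 = 6)
-926/a(-150, -17) - 22359/8570 = -926/6 - 22359/8570 = -926*1/6 - 22359*1/8570 = -463/3 - 22359/8570 = -4034987/25710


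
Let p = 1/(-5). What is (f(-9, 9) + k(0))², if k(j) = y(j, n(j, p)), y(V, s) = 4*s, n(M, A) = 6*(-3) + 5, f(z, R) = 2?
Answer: 2500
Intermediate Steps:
p = -⅕ ≈ -0.20000
n(M, A) = -13 (n(M, A) = -18 + 5 = -13)
k(j) = -52 (k(j) = 4*(-13) = -52)
(f(-9, 9) + k(0))² = (2 - 52)² = (-50)² = 2500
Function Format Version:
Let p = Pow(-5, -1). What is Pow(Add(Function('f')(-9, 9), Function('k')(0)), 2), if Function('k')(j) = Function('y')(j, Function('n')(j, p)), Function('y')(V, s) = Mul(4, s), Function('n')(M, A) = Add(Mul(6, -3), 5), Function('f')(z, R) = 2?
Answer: 2500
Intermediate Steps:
p = Rational(-1, 5) ≈ -0.20000
Function('n')(M, A) = -13 (Function('n')(M, A) = Add(-18, 5) = -13)
Function('k')(j) = -52 (Function('k')(j) = Mul(4, -13) = -52)
Pow(Add(Function('f')(-9, 9), Function('k')(0)), 2) = Pow(Add(2, -52), 2) = Pow(-50, 2) = 2500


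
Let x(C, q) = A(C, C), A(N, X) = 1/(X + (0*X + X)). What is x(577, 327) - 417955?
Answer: -482320069/1154 ≈ -4.1796e+5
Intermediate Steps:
A(N, X) = 1/(2*X) (A(N, X) = 1/(X + (0 + X)) = 1/(X + X) = 1/(2*X))
x(C, q) = 1/(2*C)
x(577, 327) - 417955 = (1/2)/577 - 417955 = (1/2)*(1/577) - 417955 = 1/1154 - 417955 = -482320069/1154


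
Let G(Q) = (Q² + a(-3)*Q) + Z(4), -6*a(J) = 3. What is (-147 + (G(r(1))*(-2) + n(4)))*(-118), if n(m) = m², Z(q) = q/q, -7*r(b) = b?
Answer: 770068/49 ≈ 15716.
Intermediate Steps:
r(b) = -b/7
Z(q) = 1
a(J) = -½ (a(J) = -⅙*3 = -½)
G(Q) = 1 + Q² - Q/2 (G(Q) = (Q² - Q/2) + 1 = 1 + Q² - Q/2)
(-147 + (G(r(1))*(-2) + n(4)))*(-118) = (-147 + ((1 + (-⅐*1)² - (-1)/14)*(-2) + 4²))*(-118) = (-147 + ((1 + (-⅐)² - ½*(-⅐))*(-2) + 16))*(-118) = (-147 + ((1 + 1/49 + 1/14)*(-2) + 16))*(-118) = (-147 + ((107/98)*(-2) + 16))*(-118) = (-147 + (-107/49 + 16))*(-118) = (-147 + 677/49)*(-118) = -6526/49*(-118) = 770068/49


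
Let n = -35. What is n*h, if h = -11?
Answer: 385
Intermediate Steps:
n*h = -35*(-11) = 385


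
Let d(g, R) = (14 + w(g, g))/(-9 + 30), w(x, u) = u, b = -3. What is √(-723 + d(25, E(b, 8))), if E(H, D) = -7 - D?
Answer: 2*I*√8834/7 ≈ 26.854*I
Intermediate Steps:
d(g, R) = ⅔ + g/21 (d(g, R) = (14 + g)/(-9 + 30) = (14 + g)/21 = (14 + g)*(1/21) = ⅔ + g/21)
√(-723 + d(25, E(b, 8))) = √(-723 + (⅔ + (1/21)*25)) = √(-723 + (⅔ + 25/21)) = √(-723 + 13/7) = √(-5048/7) = 2*I*√8834/7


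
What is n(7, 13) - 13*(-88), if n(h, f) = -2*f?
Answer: 1118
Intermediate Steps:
n(7, 13) - 13*(-88) = -2*13 - 13*(-88) = -26 + 1144 = 1118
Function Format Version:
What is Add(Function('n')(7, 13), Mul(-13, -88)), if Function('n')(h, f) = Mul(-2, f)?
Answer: 1118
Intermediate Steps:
Add(Function('n')(7, 13), Mul(-13, -88)) = Add(Mul(-2, 13), Mul(-13, -88)) = Add(-26, 1144) = 1118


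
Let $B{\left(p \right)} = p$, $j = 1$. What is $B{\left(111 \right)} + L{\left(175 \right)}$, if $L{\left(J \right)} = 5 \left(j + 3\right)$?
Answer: $131$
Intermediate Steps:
$L{\left(J \right)} = 20$ ($L{\left(J \right)} = 5 \left(1 + 3\right) = 5 \cdot 4 = 20$)
$B{\left(111 \right)} + L{\left(175 \right)} = 111 + 20 = 131$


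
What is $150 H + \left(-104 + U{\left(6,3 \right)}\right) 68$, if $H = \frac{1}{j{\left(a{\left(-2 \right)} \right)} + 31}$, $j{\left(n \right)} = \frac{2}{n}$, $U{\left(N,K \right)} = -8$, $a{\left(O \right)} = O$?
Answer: $-7611$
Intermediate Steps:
$H = \frac{1}{30}$ ($H = \frac{1}{\frac{2}{-2} + 31} = \frac{1}{2 \left(- \frac{1}{2}\right) + 31} = \frac{1}{-1 + 31} = \frac{1}{30} \approx 0.033333$)
$150 H + \left(-104 + U{\left(6,3 \right)}\right) 68 = 150 \cdot \frac{1}{30} + \left(-104 - 8\right) 68 = 5 - 7616 = -7611$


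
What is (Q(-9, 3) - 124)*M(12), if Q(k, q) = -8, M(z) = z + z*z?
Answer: -20592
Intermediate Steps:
M(z) = z + z**2
(Q(-9, 3) - 124)*M(12) = (-8 - 124)*(12*(1 + 12)) = -1584*13 = -132*156 = -20592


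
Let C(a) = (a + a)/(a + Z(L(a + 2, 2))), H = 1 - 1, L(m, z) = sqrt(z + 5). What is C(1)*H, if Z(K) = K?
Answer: 0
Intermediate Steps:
L(m, z) = sqrt(5 + z)
H = 0
C(a) = 2*a/(a + sqrt(7)) (C(a) = (a + a)/(a + sqrt(5 + 2)) = (2*a)/(a + sqrt(7)) = 2*a/(a + sqrt(7)))
C(1)*H = (2*1/(1 + sqrt(7)))*0 = (2/(1 + sqrt(7)))*0 = 0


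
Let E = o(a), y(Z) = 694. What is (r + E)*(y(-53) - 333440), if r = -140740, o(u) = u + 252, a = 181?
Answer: 46686593022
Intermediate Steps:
o(u) = 252 + u
E = 433 (E = 252 + 181 = 433)
(r + E)*(y(-53) - 333440) = (-140740 + 433)*(694 - 333440) = -140307*(-332746) = 46686593022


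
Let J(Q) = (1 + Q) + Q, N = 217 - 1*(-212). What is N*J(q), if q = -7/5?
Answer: -3861/5 ≈ -772.20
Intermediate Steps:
q = -7/5 (q = -7*⅕ = -7/5 ≈ -1.4000)
N = 429 (N = 217 + 212 = 429)
J(Q) = 1 + 2*Q
N*J(q) = 429*(1 + 2*(-7/5)) = 429*(1 - 14/5) = 429*(-9/5) = -3861/5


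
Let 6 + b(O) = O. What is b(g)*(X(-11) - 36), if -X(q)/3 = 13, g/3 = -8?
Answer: 2250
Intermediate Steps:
g = -24 (g = 3*(-8) = -24)
X(q) = -39 (X(q) = -3*13 = -39)
b(O) = -6 + O
b(g)*(X(-11) - 36) = (-6 - 24)*(-39 - 36) = -30*(-75) = 2250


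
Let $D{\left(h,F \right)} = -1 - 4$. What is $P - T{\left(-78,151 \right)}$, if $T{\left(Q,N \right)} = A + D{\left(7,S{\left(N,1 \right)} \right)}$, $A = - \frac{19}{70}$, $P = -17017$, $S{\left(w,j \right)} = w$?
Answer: $- \frac{1190821}{70} \approx -17012.0$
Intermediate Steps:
$D{\left(h,F \right)} = -5$
$A = - \frac{19}{70}$ ($A = \left(-19\right) \frac{1}{70} = - \frac{19}{70} \approx -0.27143$)
$T{\left(Q,N \right)} = - \frac{369}{70}$ ($T{\left(Q,N \right)} = - \frac{19}{70} - 5 = - \frac{369}{70}$)
$P - T{\left(-78,151 \right)} = -17017 - - \frac{369}{70} = -17017 + \frac{369}{70} = - \frac{1190821}{70}$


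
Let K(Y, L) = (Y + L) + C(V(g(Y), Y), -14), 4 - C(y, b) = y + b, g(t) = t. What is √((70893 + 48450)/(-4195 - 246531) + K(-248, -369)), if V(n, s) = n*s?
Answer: I*√79674358048854/35818 ≈ 249.21*I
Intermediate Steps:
C(y, b) = 4 - b - y (C(y, b) = 4 - (y + b) = 4 - (b + y) = 4 + (-b - y) = 4 - b - y)
K(Y, L) = 18 + L + Y - Y² (K(Y, L) = (Y + L) + (4 - 1*(-14) - Y*Y) = (L + Y) + (4 + 14 - Y²) = (L + Y) + (18 - Y²) = 18 + L + Y - Y²)
√((70893 + 48450)/(-4195 - 246531) + K(-248, -369)) = √((70893 + 48450)/(-4195 - 246531) + (18 - 369 - 248 - 1*(-248)²)) = √(119343/(-250726) + (18 - 369 - 248 - 1*61504)) = √(119343*(-1/250726) + (18 - 369 - 248 - 61504)) = √(-17049/35818 - 62103) = √(-2224422303/35818) = I*√79674358048854/35818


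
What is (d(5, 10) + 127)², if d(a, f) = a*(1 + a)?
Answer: 24649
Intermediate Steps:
(d(5, 10) + 127)² = (5*(1 + 5) + 127)² = (5*6 + 127)² = (30 + 127)² = 157² = 24649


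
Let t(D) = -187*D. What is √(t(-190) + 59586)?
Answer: 2*√23779 ≈ 308.41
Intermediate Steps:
√(t(-190) + 59586) = √(-187*(-190) + 59586) = √(35530 + 59586) = √95116 = 2*√23779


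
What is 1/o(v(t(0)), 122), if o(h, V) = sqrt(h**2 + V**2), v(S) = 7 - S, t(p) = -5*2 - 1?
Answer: sqrt(3802)/7604 ≈ 0.0081089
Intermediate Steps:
t(p) = -11 (t(p) = -10 - 1 = -11)
o(h, V) = sqrt(V**2 + h**2)
1/o(v(t(0)), 122) = 1/(sqrt(122**2 + (7 - 1*(-11))**2)) = 1/(sqrt(14884 + (7 + 11)**2)) = 1/(sqrt(14884 + 18**2)) = 1/(sqrt(14884 + 324)) = 1/(sqrt(15208)) = 1/(2*sqrt(3802)) = sqrt(3802)/7604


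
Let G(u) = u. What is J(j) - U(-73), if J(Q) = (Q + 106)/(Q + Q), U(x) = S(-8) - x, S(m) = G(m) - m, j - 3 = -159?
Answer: -11363/156 ≈ -72.840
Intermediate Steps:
j = -156 (j = 3 - 159 = -156)
S(m) = 0 (S(m) = m - m = 0)
U(x) = -x (U(x) = 0 - x = -x)
J(Q) = (106 + Q)/(2*Q) (J(Q) = (106 + Q)/((2*Q)) = (106 + Q)*(1/(2*Q)) = (106 + Q)/(2*Q))
J(j) - U(-73) = (½)*(106 - 156)/(-156) - (-1)*(-73) = (½)*(-1/156)*(-50) - 1*73 = 25/156 - 73 = -11363/156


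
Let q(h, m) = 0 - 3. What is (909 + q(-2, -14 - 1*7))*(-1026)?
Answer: -929556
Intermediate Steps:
q(h, m) = -3
(909 + q(-2, -14 - 1*7))*(-1026) = (909 - 3)*(-1026) = 906*(-1026) = -929556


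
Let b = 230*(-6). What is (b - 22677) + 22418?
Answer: -1639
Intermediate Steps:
b = -1380
(b - 22677) + 22418 = (-1380 - 22677) + 22418 = -24057 + 22418 = -1639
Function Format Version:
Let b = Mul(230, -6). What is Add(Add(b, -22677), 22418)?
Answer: -1639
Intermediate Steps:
b = -1380
Add(Add(b, -22677), 22418) = Add(Add(-1380, -22677), 22418) = Add(-24057, 22418) = -1639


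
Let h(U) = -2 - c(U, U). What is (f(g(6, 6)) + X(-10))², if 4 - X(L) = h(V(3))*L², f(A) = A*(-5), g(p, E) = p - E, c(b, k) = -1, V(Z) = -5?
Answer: 10816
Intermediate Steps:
f(A) = -5*A
h(U) = -1 (h(U) = -2 - 1*(-1) = -2 + 1 = -1)
X(L) = 4 + L² (X(L) = 4 - (-1)*L² = 4 + L²)
(f(g(6, 6)) + X(-10))² = (-5*(6 - 1*6) + (4 + (-10)²))² = (-5*(6 - 6) + (4 + 100))² = (-5*0 + 104)² = (0 + 104)² = 104² = 10816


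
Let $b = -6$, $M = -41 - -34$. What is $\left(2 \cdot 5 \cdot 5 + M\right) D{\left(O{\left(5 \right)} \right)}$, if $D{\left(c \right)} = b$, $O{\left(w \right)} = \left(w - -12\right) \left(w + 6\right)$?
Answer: $-258$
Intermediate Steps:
$M = -7$ ($M = -41 + 34 = -7$)
$O{\left(w \right)} = \left(6 + w\right) \left(12 + w\right)$ ($O{\left(w \right)} = \left(w + 12\right) \left(6 + w\right) = \left(12 + w\right) \left(6 + w\right) = \left(6 + w\right) \left(12 + w\right)$)
$D{\left(c \right)} = -6$
$\left(2 \cdot 5 \cdot 5 + M\right) D{\left(O{\left(5 \right)} \right)} = \left(2 \cdot 5 \cdot 5 - 7\right) \left(-6\right) = \left(10 \cdot 5 - 7\right) \left(-6\right) = \left(50 - 7\right) \left(-6\right) = 43 \left(-6\right) = -258$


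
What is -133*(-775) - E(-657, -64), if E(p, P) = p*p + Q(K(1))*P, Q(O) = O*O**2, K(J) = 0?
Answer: -328574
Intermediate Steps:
Q(O) = O**3
E(p, P) = p**2 (E(p, P) = p*p + 0**3*P = p**2 + 0*P = p**2 + 0 = p**2)
-133*(-775) - E(-657, -64) = -133*(-775) - 1*(-657)**2 = 103075 - 1*431649 = 103075 - 431649 = -328574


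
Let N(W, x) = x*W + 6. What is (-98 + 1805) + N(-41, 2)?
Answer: 1631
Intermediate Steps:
N(W, x) = 6 + W*x (N(W, x) = W*x + 6 = 6 + W*x)
(-98 + 1805) + N(-41, 2) = (-98 + 1805) + (6 - 41*2) = 1707 + (6 - 82) = 1707 - 76 = 1631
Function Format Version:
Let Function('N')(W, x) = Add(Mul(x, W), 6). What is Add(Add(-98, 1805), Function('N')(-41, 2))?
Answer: 1631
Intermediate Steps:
Function('N')(W, x) = Add(6, Mul(W, x)) (Function('N')(W, x) = Add(Mul(W, x), 6) = Add(6, Mul(W, x)))
Add(Add(-98, 1805), Function('N')(-41, 2)) = Add(Add(-98, 1805), Add(6, Mul(-41, 2))) = Add(1707, Add(6, -82)) = Add(1707, -76) = 1631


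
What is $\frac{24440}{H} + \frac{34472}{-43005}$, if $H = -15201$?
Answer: $- \frac{525017024}{217906335} \approx -2.4094$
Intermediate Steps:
$\frac{24440}{H} + \frac{34472}{-43005} = \frac{24440}{-15201} + \frac{34472}{-43005} = 24440 \left(- \frac{1}{15201}\right) + 34472 \left(- \frac{1}{43005}\right) = - \frac{24440}{15201} - \frac{34472}{43005} = - \frac{525017024}{217906335}$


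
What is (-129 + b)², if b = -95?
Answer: 50176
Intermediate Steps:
(-129 + b)² = (-129 - 95)² = (-224)² = 50176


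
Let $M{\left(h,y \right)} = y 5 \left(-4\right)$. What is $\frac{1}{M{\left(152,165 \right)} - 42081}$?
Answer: $- \frac{1}{45381} \approx -2.2036 \cdot 10^{-5}$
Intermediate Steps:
$M{\left(h,y \right)} = - 20 y$ ($M{\left(h,y \right)} = 5 y \left(-4\right) = - 20 y$)
$\frac{1}{M{\left(152,165 \right)} - 42081} = \frac{1}{\left(-20\right) 165 - 42081} = \frac{1}{-3300 - 42081} = \frac{1}{-45381} = - \frac{1}{45381}$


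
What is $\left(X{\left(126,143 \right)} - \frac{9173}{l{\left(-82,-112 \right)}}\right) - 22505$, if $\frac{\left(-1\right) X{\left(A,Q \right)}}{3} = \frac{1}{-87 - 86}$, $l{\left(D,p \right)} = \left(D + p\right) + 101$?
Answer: $- \frac{360495737}{16089} \approx -22406.0$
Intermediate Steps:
$l{\left(D,p \right)} = 101 + D + p$
$X{\left(A,Q \right)} = \frac{3}{173}$ ($X{\left(A,Q \right)} = - \frac{3}{-87 - 86} = - \frac{3}{-173} = \left(-3\right) \left(- \frac{1}{173}\right) = \frac{3}{173}$)
$\left(X{\left(126,143 \right)} - \frac{9173}{l{\left(-82,-112 \right)}}\right) - 22505 = \left(\frac{3}{173} - \frac{9173}{101 - 82 - 112}\right) - 22505 = \left(\frac{3}{173} - \frac{9173}{-93}\right) - 22505 = \left(\frac{3}{173} - - \frac{9173}{93}\right) - 22505 = \left(\frac{3}{173} + \frac{9173}{93}\right) - 22505 = \frac{1587208}{16089} - 22505 = - \frac{360495737}{16089}$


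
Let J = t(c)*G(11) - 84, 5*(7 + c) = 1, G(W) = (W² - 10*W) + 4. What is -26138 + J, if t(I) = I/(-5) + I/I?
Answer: -130933/5 ≈ -26187.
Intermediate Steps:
G(W) = 4 + W² - 10*W
c = -34/5 (c = -7 + (⅕)*1 = -7 + ⅕ = -34/5 ≈ -6.8000)
t(I) = 1 - I/5 (t(I) = I*(-⅕) + 1 = -I/5 + 1 = 1 - I/5)
J = -243/5 (J = (1 - ⅕*(-34/5))*(4 + 11² - 10*11) - 84 = (1 + 34/25)*(4 + 121 - 110) - 84 = (59/25)*15 - 84 = 177/5 - 84 = -243/5 ≈ -48.600)
-26138 + J = -26138 - 243/5 = -130933/5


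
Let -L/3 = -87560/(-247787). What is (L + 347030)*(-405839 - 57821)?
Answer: -39869780259143800/247787 ≈ -1.6090e+11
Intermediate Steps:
L = -262680/247787 (L = -(-262680)/(-247787) = -(-262680)*(-1)/247787 = -3*87560/247787 = -262680/247787 ≈ -1.0601)
(L + 347030)*(-405839 - 57821) = (-262680/247787 + 347030)*(-405839 - 57821) = (85989259930/247787)*(-463660) = -39869780259143800/247787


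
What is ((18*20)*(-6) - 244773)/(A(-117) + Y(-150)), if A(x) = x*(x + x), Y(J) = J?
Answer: -82311/9076 ≈ -9.0691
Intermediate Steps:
A(x) = 2*x² (A(x) = x*(2*x) = 2*x²)
((18*20)*(-6) - 244773)/(A(-117) + Y(-150)) = ((18*20)*(-6) - 244773)/(2*(-117)² - 150) = (360*(-6) - 244773)/(2*13689 - 150) = (-2160 - 244773)/(27378 - 150) = -246933/27228 = -246933*1/27228 = -82311/9076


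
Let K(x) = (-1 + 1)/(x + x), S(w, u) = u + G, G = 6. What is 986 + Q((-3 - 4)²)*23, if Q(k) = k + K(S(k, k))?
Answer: 2113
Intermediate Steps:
S(w, u) = 6 + u (S(w, u) = u + 6 = 6 + u)
K(x) = 0 (K(x) = 0/((2*x)) = 0*(1/(2*x)) = 0)
Q(k) = k (Q(k) = k + 0 = k)
986 + Q((-3 - 4)²)*23 = 986 + (-3 - 4)²*23 = 986 + (-7)²*23 = 986 + 49*23 = 986 + 1127 = 2113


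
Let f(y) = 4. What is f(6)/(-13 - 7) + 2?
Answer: 9/5 ≈ 1.8000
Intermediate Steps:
f(6)/(-13 - 7) + 2 = 4/(-13 - 7) + 2 = 4/(-20) + 2 = -1/20*4 + 2 = -⅕ + 2 = 9/5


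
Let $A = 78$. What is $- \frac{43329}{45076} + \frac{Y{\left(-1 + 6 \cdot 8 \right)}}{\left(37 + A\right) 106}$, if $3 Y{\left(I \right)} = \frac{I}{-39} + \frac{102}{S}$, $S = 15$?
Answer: $- \frac{154468210217}{160721858700} \approx -0.96109$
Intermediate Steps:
$Y{\left(I \right)} = \frac{34}{15} - \frac{I}{117}$ ($Y{\left(I \right)} = \frac{\frac{I}{-39} + \frac{102}{15}}{3} = \frac{I \left(- \frac{1}{39}\right) + 102 \cdot \frac{1}{15}}{3} = \frac{- \frac{I}{39} + \frac{34}{5}}{3} = \frac{\frac{34}{5} - \frac{I}{39}}{3} = \frac{34}{15} - \frac{I}{117}$)
$- \frac{43329}{45076} + \frac{Y{\left(-1 + 6 \cdot 8 \right)}}{\left(37 + A\right) 106} = - \frac{43329}{45076} + \frac{\frac{34}{15} - \frac{-1 + 6 \cdot 8}{117}}{\left(37 + 78\right) 106} = \left(-43329\right) \frac{1}{45076} + \frac{\frac{34}{15} - \frac{-1 + 48}{117}}{115 \cdot 106} = - \frac{43329}{45076} + \frac{\frac{34}{15} - \frac{47}{117}}{12190} = - \frac{43329}{45076} + \left(\frac{34}{15} - \frac{47}{117}\right) \frac{1}{12190} = - \frac{43329}{45076} + \frac{1091}{585} \cdot \frac{1}{12190} = - \frac{43329}{45076} + \frac{1091}{7131150} = - \frac{154468210217}{160721858700}$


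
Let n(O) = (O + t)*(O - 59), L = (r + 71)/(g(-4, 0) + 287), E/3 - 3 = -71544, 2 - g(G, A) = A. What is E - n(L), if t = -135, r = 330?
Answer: -18568450683/83521 ≈ -2.2232e+5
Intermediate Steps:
g(G, A) = 2 - A
E = -214623 (E = 9 + 3*(-71544) = 9 - 214632 = -214623)
L = 401/289 (L = (330 + 71)/((2 - 1*0) + 287) = 401/((2 + 0) + 287) = 401/(2 + 287) = 401/289 ≈ 1.3875)
n(O) = (-135 + O)*(-59 + O) (n(O) = (O - 135)*(O - 59) = (-135 + O)*(-59 + O))
E - n(L) = -214623 - (7965 + (401/289)² - 194*401/289) = -214623 - (7965 + 160801/83521 - 77794/289) = -214623 - 1*642923100/83521 = -214623 - 642923100/83521 = -18568450683/83521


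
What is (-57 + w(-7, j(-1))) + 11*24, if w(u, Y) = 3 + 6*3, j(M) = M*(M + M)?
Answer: 228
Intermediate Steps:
j(M) = 2*M**2 (j(M) = M*(2*M) = 2*M**2)
w(u, Y) = 21 (w(u, Y) = 3 + 18 = 21)
(-57 + w(-7, j(-1))) + 11*24 = (-57 + 21) + 11*24 = -36 + 264 = 228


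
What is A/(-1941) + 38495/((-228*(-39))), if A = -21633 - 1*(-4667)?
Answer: 75193489/5753124 ≈ 13.070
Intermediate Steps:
A = -16966 (A = -21633 + 4667 = -16966)
A/(-1941) + 38495/((-228*(-39))) = -16966/(-1941) + 38495/((-228*(-39))) = -16966*(-1/1941) + 38495/8892 = 16966/1941 + 38495*(1/8892) = 16966/1941 + 38495/8892 = 75193489/5753124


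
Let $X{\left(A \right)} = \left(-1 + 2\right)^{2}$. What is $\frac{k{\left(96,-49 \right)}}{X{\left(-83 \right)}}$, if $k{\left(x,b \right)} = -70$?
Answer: $-70$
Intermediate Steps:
$X{\left(A \right)} = 1$ ($X{\left(A \right)} = 1^{2} = 1$)
$\frac{k{\left(96,-49 \right)}}{X{\left(-83 \right)}} = - \frac{70}{1} = \left(-70\right) 1 = -70$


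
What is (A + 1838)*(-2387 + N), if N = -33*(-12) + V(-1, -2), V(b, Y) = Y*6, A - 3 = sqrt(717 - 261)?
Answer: -3687523 - 4006*sqrt(114) ≈ -3.7303e+6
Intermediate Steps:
A = 3 + 2*sqrt(114) (A = 3 + sqrt(717 - 261) = 3 + sqrt(456) = 3 + 2*sqrt(114) ≈ 24.354)
V(b, Y) = 6*Y
N = 384 (N = -33*(-12) + 6*(-2) = 396 - 12 = 384)
(A + 1838)*(-2387 + N) = ((3 + 2*sqrt(114)) + 1838)*(-2387 + 384) = (1841 + 2*sqrt(114))*(-2003) = -3687523 - 4006*sqrt(114)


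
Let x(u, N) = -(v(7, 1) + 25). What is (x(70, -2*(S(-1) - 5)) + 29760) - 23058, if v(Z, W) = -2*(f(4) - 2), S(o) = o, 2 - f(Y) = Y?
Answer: 6669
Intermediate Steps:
f(Y) = 2 - Y
v(Z, W) = 8 (v(Z, W) = -2*((2 - 1*4) - 2) = -2*((2 - 4) - 2) = -2*(-2 - 2) = -2*(-4) = 8)
x(u, N) = -33 (x(u, N) = -(8 + 25) = -1*33 = -33)
(x(70, -2*(S(-1) - 5)) + 29760) - 23058 = (-33 + 29760) - 23058 = 29727 - 23058 = 6669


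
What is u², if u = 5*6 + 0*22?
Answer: 900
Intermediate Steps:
u = 30 (u = 30 + 0 = 30)
u² = 30² = 900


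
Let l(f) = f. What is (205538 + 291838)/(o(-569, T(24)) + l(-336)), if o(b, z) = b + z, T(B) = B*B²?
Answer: 497376/12919 ≈ 38.500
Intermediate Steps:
T(B) = B³
(205538 + 291838)/(o(-569, T(24)) + l(-336)) = (205538 + 291838)/((-569 + 24³) - 336) = 497376/((-569 + 13824) - 336) = 497376/(13255 - 336) = 497376/12919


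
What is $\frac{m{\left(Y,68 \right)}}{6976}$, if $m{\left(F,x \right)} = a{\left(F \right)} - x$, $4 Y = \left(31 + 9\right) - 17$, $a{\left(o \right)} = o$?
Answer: $- \frac{249}{27904} \approx -0.0089235$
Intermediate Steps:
$Y = \frac{23}{4}$ ($Y = \frac{\left(31 + 9\right) - 17}{4} = \frac{40 - 17}{4} = \frac{1}{4} \cdot 23 = \frac{23}{4} \approx 5.75$)
$m{\left(F,x \right)} = F - x$
$\frac{m{\left(Y,68 \right)}}{6976} = \frac{\frac{23}{4} - 68}{6976} = \left(\frac{23}{4} - 68\right) \frac{1}{6976} = \left(- \frac{249}{4}\right) \frac{1}{6976} = - \frac{249}{27904}$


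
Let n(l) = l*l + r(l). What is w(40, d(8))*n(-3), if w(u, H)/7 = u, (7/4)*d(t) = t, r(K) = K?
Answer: 1680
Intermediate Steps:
d(t) = 4*t/7
w(u, H) = 7*u
n(l) = l + l**2 (n(l) = l*l + l = l**2 + l = l + l**2)
w(40, d(8))*n(-3) = (7*40)*(-3*(1 - 3)) = 280*(-3*(-2)) = 280*6 = 1680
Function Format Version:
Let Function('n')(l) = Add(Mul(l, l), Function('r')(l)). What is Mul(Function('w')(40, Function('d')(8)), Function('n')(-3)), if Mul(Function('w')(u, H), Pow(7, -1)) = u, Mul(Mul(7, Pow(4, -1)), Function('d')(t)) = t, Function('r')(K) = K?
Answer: 1680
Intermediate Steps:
Function('d')(t) = Mul(Rational(4, 7), t)
Function('w')(u, H) = Mul(7, u)
Function('n')(l) = Add(l, Pow(l, 2)) (Function('n')(l) = Add(Mul(l, l), l) = Add(Pow(l, 2), l) = Add(l, Pow(l, 2)))
Mul(Function('w')(40, Function('d')(8)), Function('n')(-3)) = Mul(Mul(7, 40), Mul(-3, Add(1, -3))) = Mul(280, Mul(-3, -2)) = Mul(280, 6) = 1680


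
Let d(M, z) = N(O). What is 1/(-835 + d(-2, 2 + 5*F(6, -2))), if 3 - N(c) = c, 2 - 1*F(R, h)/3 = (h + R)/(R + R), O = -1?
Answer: -1/831 ≈ -0.0012034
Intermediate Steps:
F(R, h) = 6 - 3*(R + h)/(2*R) (F(R, h) = 6 - 3*(h + R)/(R + R) = 6 - 3*(R + h)/(2*R))
N(c) = 3 - c
d(M, z) = 4 (d(M, z) = 3 - 1*(-1) = 3 + 1 = 4)
1/(-835 + d(-2, 2 + 5*F(6, -2))) = 1/(-835 + 4) = 1/(-831) = -1/831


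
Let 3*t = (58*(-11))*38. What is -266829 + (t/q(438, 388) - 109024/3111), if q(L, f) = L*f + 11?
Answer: -7426265937847/27827895 ≈ -2.6686e+5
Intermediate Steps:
t = -24244/3 (t = ((58*(-11))*38)/3 = (-638*38)/3 = (1/3)*(-24244) = -24244/3 ≈ -8081.3)
q(L, f) = 11 + L*f
-266829 + (t/q(438, 388) - 109024/3111) = -266829 + (-24244/(3*(11 + 438*388)) - 109024/3111) = -266829 + (-24244/(3*(11 + 169944)) - 109024*1/3111) = -266829 + (-24244/3/169955 - 109024/3111) = -266829 + (-24244/3*1/169955 - 109024/3111) = -266829 + (-1276/26835 - 109024/3111) = -266829 - 976542892/27827895 = -7426265937847/27827895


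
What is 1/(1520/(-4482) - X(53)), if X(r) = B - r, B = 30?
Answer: 2241/50783 ≈ 0.044129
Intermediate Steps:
X(r) = 30 - r
1/(1520/(-4482) - X(53)) = 1/(1520/(-4482) - (30 - 1*53)) = 1/(1520*(-1/4482) - (30 - 53)) = 1/(-760/2241 - 1*(-23)) = 1/(-760/2241 + 23) = 1/(50783/2241) = 2241/50783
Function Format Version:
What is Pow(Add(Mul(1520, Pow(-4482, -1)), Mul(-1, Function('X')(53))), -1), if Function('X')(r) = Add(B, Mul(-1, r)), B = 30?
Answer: Rational(2241, 50783) ≈ 0.044129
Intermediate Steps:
Function('X')(r) = Add(30, Mul(-1, r))
Pow(Add(Mul(1520, Pow(-4482, -1)), Mul(-1, Function('X')(53))), -1) = Pow(Add(Mul(1520, Pow(-4482, -1)), Mul(-1, Add(30, Mul(-1, 53)))), -1) = Pow(Add(Mul(1520, Rational(-1, 4482)), Mul(-1, Add(30, -53))), -1) = Pow(Add(Rational(-760, 2241), Mul(-1, -23)), -1) = Pow(Add(Rational(-760, 2241), 23), -1) = Pow(Rational(50783, 2241), -1) = Rational(2241, 50783)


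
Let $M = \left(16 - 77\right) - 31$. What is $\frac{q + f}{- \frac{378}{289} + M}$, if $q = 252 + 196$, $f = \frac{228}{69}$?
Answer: $- \frac{1499910}{310109} \approx -4.8367$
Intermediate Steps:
$f = \frac{76}{23}$ ($f = 228 \cdot \frac{1}{69} = \frac{76}{23} \approx 3.3043$)
$M = -92$ ($M = -61 - 31 = -92$)
$q = 448$
$\frac{q + f}{- \frac{378}{289} + M} = \frac{448 + \frac{76}{23}}{- \frac{378}{289} - 92} = \frac{1}{\left(-378\right) \frac{1}{289} - 92} \cdot \frac{10380}{23} = \frac{1}{- \frac{378}{289} - 92} \cdot \frac{10380}{23} = \frac{1}{- \frac{26966}{289}} \cdot \frac{10380}{23} = \left(- \frac{289}{26966}\right) \frac{10380}{23} = - \frac{1499910}{310109}$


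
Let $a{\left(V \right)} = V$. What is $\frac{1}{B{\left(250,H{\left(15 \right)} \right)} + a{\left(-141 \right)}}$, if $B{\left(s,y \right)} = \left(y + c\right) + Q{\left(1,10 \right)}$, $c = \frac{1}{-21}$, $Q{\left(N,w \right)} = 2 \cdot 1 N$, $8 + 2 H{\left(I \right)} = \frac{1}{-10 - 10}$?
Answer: $- \frac{840}{120181} \approx -0.0069895$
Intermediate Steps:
$H{\left(I \right)} = - \frac{161}{40}$ ($H{\left(I \right)} = -4 + \frac{1}{2 \left(-10 - 10\right)} = -4 + \frac{1}{2 \left(-20\right)} = -4 + \frac{1}{2} \left(- \frac{1}{20}\right) = -4 - \frac{1}{40} = - \frac{161}{40}$)
$Q{\left(N,w \right)} = 2 N$
$c = - \frac{1}{21} \approx -0.047619$
$B{\left(s,y \right)} = \frac{41}{21} + y$ ($B{\left(s,y \right)} = \left(y - \frac{1}{21}\right) + 2 \cdot 1 = \left(- \frac{1}{21} + y\right) + 2 = \frac{41}{21} + y$)
$\frac{1}{B{\left(250,H{\left(15 \right)} \right)} + a{\left(-141 \right)}} = \frac{1}{\left(\frac{41}{21} - \frac{161}{40}\right) - 141} = \frac{1}{- \frac{1741}{840} - 141} = \frac{1}{- \frac{120181}{840}} = - \frac{840}{120181}$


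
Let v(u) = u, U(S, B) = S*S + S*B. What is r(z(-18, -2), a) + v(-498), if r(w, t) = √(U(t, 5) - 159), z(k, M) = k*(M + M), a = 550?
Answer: -498 + 3*√33899 ≈ 54.350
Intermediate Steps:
U(S, B) = S² + B*S
z(k, M) = 2*M*k (z(k, M) = k*(2*M) = 2*M*k)
r(w, t) = √(-159 + t*(5 + t)) (r(w, t) = √(t*(5 + t) - 159) = √(-159 + t*(5 + t)))
r(z(-18, -2), a) + v(-498) = √(-159 + 550*(5 + 550)) - 498 = √(-159 + 550*555) - 498 = √(-159 + 305250) - 498 = √305091 - 498 = 3*√33899 - 498 = -498 + 3*√33899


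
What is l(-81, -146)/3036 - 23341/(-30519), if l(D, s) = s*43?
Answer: -20122501/15442614 ≈ -1.3031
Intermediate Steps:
l(D, s) = 43*s
l(-81, -146)/3036 - 23341/(-30519) = (43*(-146))/3036 - 23341/(-30519) = -6278*1/3036 - 23341*(-1/30519) = -3139/1518 + 23341/30519 = -20122501/15442614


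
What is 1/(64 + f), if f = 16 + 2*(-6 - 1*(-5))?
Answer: 1/78 ≈ 0.012821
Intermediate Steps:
f = 14 (f = 16 + 2*(-6 + 5) = 16 + 2*(-1) = 16 - 2 = 14)
1/(64 + f) = 1/(64 + 14) = 1/78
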